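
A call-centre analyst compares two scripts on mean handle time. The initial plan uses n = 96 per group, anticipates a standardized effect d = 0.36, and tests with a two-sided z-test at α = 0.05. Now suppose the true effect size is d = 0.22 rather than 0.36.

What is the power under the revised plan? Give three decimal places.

Power ≈ 0.332

With d = 0.22: δ = d·√(n/2) = 0.22 × √(96/2) = 1.5242. Critical value z_{0.025} = 1.960.
Revised power = Φ(δ − 1.960) + Φ(−δ − 1.960) = Φ(-0.436) + Φ(-3.484) = 0.3315 + 0.0002 = 0.3318.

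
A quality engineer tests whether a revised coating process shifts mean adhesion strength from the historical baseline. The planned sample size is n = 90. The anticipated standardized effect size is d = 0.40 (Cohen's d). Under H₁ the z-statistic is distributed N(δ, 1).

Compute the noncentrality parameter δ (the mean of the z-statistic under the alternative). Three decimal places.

δ ≈ 3.795

The noncentrality parameter scales effect size by the design's sample-size factor: δ = d·√n = 0.40 × √90 = 3.7947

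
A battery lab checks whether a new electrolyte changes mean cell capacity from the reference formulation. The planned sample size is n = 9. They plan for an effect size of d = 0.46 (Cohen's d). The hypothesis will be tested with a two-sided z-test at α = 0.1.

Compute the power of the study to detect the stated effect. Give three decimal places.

Noncentrality parameter: δ = d·√n = 0.46 × √9 = 1.3800
Two-sided α = 0.1 → critical value z_{0.05} = 1.645.
Power = Φ(δ − 1.645) + Φ(−δ − 1.645) = Φ(-0.265) + Φ(-3.025) = 0.3956 + 0.0012 = 0.3968.

Power ≈ 0.397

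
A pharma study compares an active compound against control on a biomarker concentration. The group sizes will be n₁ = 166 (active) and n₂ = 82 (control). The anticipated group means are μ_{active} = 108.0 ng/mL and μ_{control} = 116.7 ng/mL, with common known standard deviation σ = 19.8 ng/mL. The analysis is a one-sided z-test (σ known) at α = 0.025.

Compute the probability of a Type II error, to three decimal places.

β ≈ 0.098

Standardized effect: d = |μ_{active} − μ_{control}| / σ = |108.0 − 116.7| / 19.8 = 0.4394
Noncentrality parameter: δ = d / √(1/n₁ + 1/n₂) = 0.4394 / √(1/166 + 1/82) = 3.2553
Critical value for a one-sided test at α = 0.025: z_α = 1.960.
Power = P(Z > 1.960 − δ) = Φ(1.295) = 0.9024.
Type II error: β = 1 − power = 1 − 0.9024 = 0.0976.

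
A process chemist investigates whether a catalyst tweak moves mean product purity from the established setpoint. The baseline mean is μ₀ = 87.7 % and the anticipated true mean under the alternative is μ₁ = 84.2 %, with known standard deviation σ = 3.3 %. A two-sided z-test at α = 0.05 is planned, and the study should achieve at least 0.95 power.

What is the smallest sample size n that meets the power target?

n = 12

Standardized effect: d = |μ₁ − μ₀| / σ = |84.2 − 87.7| / 3.3 = 1.0606
Set Φ(δ − 1.960) = 0.95; then δ − 1.960 = Φ⁻¹(0.95) = 1.645, giving δ = 3.605.
(The Φ(−δ − z_{α/2}) term is vanishingly small for δ > 0 and is dropped in the standard sample-size formula.)
δ = d·√n ⇒ n = (δ/d)² = (3.605 / 1.0606)² = 11.55.
Round up to the next whole unit.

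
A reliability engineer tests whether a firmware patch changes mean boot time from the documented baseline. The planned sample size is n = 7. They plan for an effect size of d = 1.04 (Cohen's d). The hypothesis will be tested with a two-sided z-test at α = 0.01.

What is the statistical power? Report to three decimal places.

Power ≈ 0.570

Noncentrality parameter: δ = d·√n = 1.04 × √7 = 2.7516
Two-sided α = 0.01 → critical value z_{0.005} = 2.576.
Power = Φ(δ − 2.576) + Φ(−δ − 2.576) = Φ(0.176) + Φ(-5.327) = 0.5698 + 0.0000 = 0.5698.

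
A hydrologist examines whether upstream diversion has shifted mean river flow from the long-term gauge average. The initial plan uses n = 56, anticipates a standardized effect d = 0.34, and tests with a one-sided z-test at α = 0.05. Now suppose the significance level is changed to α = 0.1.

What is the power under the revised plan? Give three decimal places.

δ = d·√n = 0.34 × √56 = 2.5443 (unchanged). New critical value: z_{0.1} = 1.282.
Revised power = Φ(δ − 1.282) = Φ(1.263) = 0.8967.

Power ≈ 0.897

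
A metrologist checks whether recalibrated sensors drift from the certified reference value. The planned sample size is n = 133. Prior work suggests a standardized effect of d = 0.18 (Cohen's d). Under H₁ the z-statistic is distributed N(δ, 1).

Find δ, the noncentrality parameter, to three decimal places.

δ ≈ 2.076

The noncentrality parameter scales effect size by the design's sample-size factor: δ = d·√n = 0.18 × √133 = 2.0759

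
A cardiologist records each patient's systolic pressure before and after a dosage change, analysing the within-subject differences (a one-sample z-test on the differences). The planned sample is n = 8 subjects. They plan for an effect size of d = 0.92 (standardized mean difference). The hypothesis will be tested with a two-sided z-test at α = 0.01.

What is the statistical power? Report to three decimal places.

Noncentrality parameter: δ = d·√n = 0.92 × √8 = 2.6022
Critical value for a two-sided test at α = 0.01: z_{α/2} = 2.576.
Power = Φ(δ − 2.576) + Φ(−δ − 2.576) = Φ(0.026) + Φ(-5.178) = 0.5105 + 0.0000 = 0.5105.

Power ≈ 0.511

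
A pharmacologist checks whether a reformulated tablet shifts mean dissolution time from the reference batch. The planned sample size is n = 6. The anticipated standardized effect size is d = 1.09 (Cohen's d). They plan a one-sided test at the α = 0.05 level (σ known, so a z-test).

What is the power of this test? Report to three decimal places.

Noncentrality parameter: δ = d·√n = 1.09 × √6 = 2.6699
Critical value for a one-sided test at α = 0.05: z_α = 1.645.
Power = P(Z > 1.645 − δ) = Φ(1.025) = 0.8473.

Power ≈ 0.847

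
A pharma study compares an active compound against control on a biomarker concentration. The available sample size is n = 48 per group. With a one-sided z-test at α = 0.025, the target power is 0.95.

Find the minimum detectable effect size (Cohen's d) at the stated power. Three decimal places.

d ≈ 0.736

Required noncentrality: δ = z_{0.025} + z_{0.05} = 1.960 + 1.645 = 3.605.
δ = d·√(n/2) ⇒ d = δ/√(n/2) = 3.605/√(48/2) = 0.7358.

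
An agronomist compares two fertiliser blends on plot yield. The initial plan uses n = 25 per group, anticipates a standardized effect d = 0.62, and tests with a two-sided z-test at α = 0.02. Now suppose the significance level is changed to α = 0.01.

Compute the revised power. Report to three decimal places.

Power ≈ 0.351

δ = d·√(n/2) = 0.62 × √(25/2) = 2.1920 (unchanged). New critical value: z_{0.005} = 2.576.
Revised power = Φ(δ − 2.576) + Φ(−δ − 2.576) = Φ(-0.384) + Φ(-4.768) = 0.3506 + 0.0000 = 0.3506.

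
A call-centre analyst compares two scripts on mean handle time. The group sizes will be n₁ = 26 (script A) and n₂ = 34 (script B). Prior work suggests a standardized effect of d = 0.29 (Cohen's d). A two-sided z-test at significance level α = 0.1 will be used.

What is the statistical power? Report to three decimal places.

Power ≈ 0.300

Noncentrality parameter: δ = d / √(1/n₁ + 1/n₂) = 0.29 / √(1/26 + 1/34) = 1.1131
Two-sided α = 0.1 → critical value z_{0.05} = 1.645.
Power = Φ(δ − 1.645) + Φ(−δ − 1.645) = Φ(-0.532) + Φ(-2.758) = 0.2975 + 0.0029 = 0.3004.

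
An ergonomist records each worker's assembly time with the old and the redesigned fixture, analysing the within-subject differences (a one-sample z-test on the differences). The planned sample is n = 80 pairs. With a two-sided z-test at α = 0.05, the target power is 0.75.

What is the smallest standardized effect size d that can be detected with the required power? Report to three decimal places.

Need Φ(δ − 1.960) = 0.75, so δ = 1.960 + 0.674 = 2.634.
(The second rejection-region term Φ(−δ − z_{α/2}) is negligible and dropped.)
δ = d·√n ⇒ d = δ/√n = 2.634/√80 = 0.2945.

d ≈ 0.295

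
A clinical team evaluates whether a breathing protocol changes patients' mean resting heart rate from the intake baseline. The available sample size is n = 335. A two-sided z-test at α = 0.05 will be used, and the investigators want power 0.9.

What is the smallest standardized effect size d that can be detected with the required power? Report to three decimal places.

d ≈ 0.177

Need Φ(δ − 1.960) = 0.9, so δ = 1.960 + 1.282 = 3.242.
(The second rejection-region term Φ(−δ − z_{α/2}) is negligible and dropped.)
δ = d·√n ⇒ d = δ/√n = 3.242/√335 = 0.1771.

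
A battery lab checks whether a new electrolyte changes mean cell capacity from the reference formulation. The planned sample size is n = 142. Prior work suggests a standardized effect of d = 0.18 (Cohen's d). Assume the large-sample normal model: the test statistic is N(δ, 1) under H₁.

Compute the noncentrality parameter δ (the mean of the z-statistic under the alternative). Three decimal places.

δ ≈ 2.145

The noncentrality parameter scales effect size by the design's sample-size factor: δ = d·√n = 0.18 × √142 = 2.1449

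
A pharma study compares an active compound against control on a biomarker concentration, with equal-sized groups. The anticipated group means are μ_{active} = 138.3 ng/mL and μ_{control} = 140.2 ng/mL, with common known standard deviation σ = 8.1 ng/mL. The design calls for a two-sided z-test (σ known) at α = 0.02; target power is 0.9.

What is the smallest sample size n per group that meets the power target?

n = 474 per group

Standardized effect: d = |μ_{active} − μ_{control}| / σ = |138.3 − 140.2| / 8.1 = 0.2346
Set Φ(δ − 2.326) = 0.9; then δ − 2.326 = Φ⁻¹(0.9) = 1.282, giving δ = 3.608.
(The Φ(−δ − z_{α/2}) term is vanishingly small for δ > 0 and is dropped in the standard sample-size formula.)
δ = d·√(n/2) ⇒ n = 2(δ/d)² = 2 × (3.608 / 0.2346)² = 473.15.
Rounding up, n = 474 per group.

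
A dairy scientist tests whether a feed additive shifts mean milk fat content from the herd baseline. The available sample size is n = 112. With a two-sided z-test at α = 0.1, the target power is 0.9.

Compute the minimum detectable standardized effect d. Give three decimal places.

d ≈ 0.277

Required noncentrality: δ = z_{0.05} + z_{0.10} = 1.645 + 1.282 = 2.926.
(The second rejection-region term Φ(−δ − z_{α/2}) is negligible and dropped.)
δ = d·√n ⇒ d = δ/√n = 2.926/√112 = 0.2765.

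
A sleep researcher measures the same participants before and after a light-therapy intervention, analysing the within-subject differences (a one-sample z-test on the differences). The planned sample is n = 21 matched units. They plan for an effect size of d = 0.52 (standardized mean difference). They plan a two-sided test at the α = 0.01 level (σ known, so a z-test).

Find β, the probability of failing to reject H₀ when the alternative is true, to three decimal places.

β ≈ 0.576

Noncentrality parameter: δ = d·√n = 0.52 × √21 = 2.3829
Two-sided α = 0.01 → critical value z_{0.005} = 2.576.
Power = Φ(δ − 2.576) + Φ(−δ − 2.576) = Φ(-0.193) + Φ(-4.959) = 0.4235 + 0.0000 = 0.4235.
Type II error: β = 1 − power = 1 − 0.4235 = 0.5765.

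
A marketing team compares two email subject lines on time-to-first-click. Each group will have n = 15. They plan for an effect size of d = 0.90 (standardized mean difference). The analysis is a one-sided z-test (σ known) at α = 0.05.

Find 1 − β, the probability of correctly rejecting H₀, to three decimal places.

Noncentrality parameter: δ = d·√(n/2) = 0.90 × √(15/2) = 2.4648
Critical value for a one-sided test at α = 0.05: z_α = 1.645.
Power = P(Z > 1.645 − δ) = Φ(0.820) = 0.7939.

Power ≈ 0.794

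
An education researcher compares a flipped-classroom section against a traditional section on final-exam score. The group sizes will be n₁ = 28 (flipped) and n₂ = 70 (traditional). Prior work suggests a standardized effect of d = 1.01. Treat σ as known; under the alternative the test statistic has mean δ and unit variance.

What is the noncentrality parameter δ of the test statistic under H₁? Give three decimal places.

δ = d / √(1/n₁ + 1/n₂) = 1.01 / √(1/28 + 1/70) = 4.5169

δ ≈ 4.517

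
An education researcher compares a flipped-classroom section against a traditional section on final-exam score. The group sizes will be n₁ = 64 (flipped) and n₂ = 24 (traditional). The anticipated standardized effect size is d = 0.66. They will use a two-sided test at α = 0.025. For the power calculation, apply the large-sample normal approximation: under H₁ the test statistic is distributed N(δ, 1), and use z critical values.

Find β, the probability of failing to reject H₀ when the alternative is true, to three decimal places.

Noncentrality parameter: δ = d / √(1/n₁ + 1/n₂) = 0.66 / √(1/64 + 1/24) = 2.7574
Critical value for a two-sided test at α = 0.025: z_{α/2} = 2.241.
Power = Φ(δ − 2.241) + Φ(−δ − 2.241) = Φ(0.516) + Φ(-4.999) = 0.6971 + 0.0000 = 0.6971.
Type II error: β = 1 − power = 1 − 0.6971 = 0.3029.

β ≈ 0.303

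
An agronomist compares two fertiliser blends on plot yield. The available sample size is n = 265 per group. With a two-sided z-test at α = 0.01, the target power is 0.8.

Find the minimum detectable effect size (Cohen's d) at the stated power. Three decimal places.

Required noncentrality: δ = z_{0.005} + z_{0.20} = 2.576 + 0.842 = 3.417.
(Lower-tail contribution to power is negligible for δ > 0.)
δ = d·√(n/2) ⇒ d = δ/√(n/2) = 3.417/√(265/2) = 0.2969.

d ≈ 0.297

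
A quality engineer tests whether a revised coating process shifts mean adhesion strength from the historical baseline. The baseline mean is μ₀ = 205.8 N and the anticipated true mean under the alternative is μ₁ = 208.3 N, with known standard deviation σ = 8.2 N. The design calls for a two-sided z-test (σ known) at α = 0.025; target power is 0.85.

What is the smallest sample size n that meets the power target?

Standardized effect: d = |μ₁ − μ₀| / σ = |208.3 − 205.8| / 8.2 = 0.3049
Set Φ(δ − 2.241) = 0.85; then δ − 2.241 = Φ⁻¹(0.85) = 1.036, giving δ = 3.278.
(The Φ(−δ − z_{α/2}) term is vanishingly small for δ > 0 and is dropped in the standard sample-size formula.)
δ = d·√n ⇒ n = (δ/d)² = (3.278 / 0.3049)² = 115.59.
Round up to the next whole unit.

n = 116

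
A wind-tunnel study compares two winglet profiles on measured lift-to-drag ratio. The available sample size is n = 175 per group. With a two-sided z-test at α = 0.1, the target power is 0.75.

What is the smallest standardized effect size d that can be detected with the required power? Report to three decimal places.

d ≈ 0.248

Need Φ(δ − 1.645) = 0.75, so δ = 1.645 + 0.674 = 2.319.
(Lower-tail contribution to power is negligible for δ > 0.)
δ = d·√(n/2) ⇒ d = δ/√(n/2) = 2.319/√(175/2) = 0.2479.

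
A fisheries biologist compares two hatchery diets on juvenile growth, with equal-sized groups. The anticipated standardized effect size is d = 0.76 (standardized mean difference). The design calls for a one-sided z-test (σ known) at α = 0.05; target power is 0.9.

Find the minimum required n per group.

For power 0.9 need Φ(δ − z_{0.05}) = 0.9, so δ = z_{0.05} + z_{0.10} = 1.645 + 1.282 = 2.926.
δ = d·√(n/2) ⇒ n = 2(δ/d)² = 2 × (2.926 / 0.76)² = 29.65.
Rounding up, n = 30 per group.

n = 30 per group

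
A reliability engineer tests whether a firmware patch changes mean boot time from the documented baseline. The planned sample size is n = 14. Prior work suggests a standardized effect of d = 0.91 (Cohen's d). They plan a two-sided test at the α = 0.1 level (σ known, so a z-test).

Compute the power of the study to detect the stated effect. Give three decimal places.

Noncentrality parameter: δ = d·√n = 0.91 × √14 = 3.4049
Critical value for a two-sided test at α = 0.1: z_{α/2} = 1.645.
Power = Φ(δ − 1.645) + Φ(−δ − 1.645) = Φ(1.760) + Φ(-5.050) = 0.9608 + 0.0000 = 0.9608.

Power ≈ 0.961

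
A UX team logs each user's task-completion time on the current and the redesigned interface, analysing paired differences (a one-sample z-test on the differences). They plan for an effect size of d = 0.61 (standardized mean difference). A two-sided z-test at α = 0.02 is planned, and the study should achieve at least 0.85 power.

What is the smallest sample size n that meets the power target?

n = 31

For power 0.85 need Φ(δ − z_{0.01}) = 0.85, so δ = z_{0.01} + z_{0.15} = 2.326 + 1.036 = 3.363.
(Ignoring the negligible lower-tail rejection probability gives the usual closed-form inversion.)
δ = d·√n ⇒ n = (δ/d)² = (3.363 / 0.61)² = 30.39.
Rounding up, n = 31.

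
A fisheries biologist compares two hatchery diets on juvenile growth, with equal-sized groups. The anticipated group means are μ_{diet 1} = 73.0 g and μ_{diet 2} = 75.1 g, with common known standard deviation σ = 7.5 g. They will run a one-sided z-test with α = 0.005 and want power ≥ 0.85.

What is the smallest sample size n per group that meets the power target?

n = 333 per group

Standardized effect: d = |μ_{diet 1} − μ_{diet 2}| / σ = |73.0 − 75.1| / 7.5 = 0.2800
For power 0.85 need Φ(δ − z_{0.005}) = 0.85, so δ = z_{0.005} + z_{0.15} = 2.576 + 1.036 = 3.612.
δ = d·√(n/2) ⇒ n = 2(δ/d)² = 2 × (3.612 / 0.2800)² = 332.87.
Rounding up, n = 333 per group.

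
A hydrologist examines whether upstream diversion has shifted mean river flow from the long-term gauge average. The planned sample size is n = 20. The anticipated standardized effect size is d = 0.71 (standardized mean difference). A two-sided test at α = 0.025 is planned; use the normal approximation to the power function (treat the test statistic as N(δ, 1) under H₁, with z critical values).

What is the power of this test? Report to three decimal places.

Noncentrality parameter: δ = d·√n = 0.71 × √20 = 3.1752
Two-sided α = 0.025 → critical value z_{0.0125} = 2.241.
Power = Φ(δ − 2.241) + Φ(−δ − 2.241) = Φ(0.934) + Φ(-5.417) = 0.8248 + 0.0000 = 0.8248.

Power ≈ 0.825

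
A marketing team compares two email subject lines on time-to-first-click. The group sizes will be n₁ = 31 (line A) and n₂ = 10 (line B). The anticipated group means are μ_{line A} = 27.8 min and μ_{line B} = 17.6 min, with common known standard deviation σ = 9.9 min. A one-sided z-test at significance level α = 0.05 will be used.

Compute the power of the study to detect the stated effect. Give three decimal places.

Power ≈ 0.883

Standardized effect: d = |μ_{line A} − μ_{line B}| / σ = |27.8 − 17.6| / 9.9 = 1.0303
Noncentrality parameter: δ = d / √(1/n₁ + 1/n₂) = 1.0303 / √(1/31 + 1/10) = 2.8330
Critical value for a one-sided test at α = 0.05: z_α = 1.645.
Power = P(Z > 1.645 − δ) = Φ(1.188) = 0.8826.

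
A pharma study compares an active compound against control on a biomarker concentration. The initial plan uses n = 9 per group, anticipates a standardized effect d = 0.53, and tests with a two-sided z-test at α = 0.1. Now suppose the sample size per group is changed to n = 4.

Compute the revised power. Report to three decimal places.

With n = 4 per group: δ = d·√(n/2) = 0.53 × √(4/2) = 0.7495. Critical value z_{0.05} = 1.645.
Revised power = Φ(δ − 1.645) + Φ(−δ − 1.645) = Φ(-0.895) + Φ(-2.394) = 0.1853 + 0.0083 = 0.1936.

Power ≈ 0.194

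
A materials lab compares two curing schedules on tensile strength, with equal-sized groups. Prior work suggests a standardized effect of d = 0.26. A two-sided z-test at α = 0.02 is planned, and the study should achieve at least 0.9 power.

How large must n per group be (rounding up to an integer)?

n = 386 per group

For power 0.9 need Φ(δ − z_{0.01}) = 0.9, so δ = z_{0.01} + z_{0.10} = 2.326 + 1.282 = 3.608.
(Ignoring the negligible lower-tail rejection probability gives the usual closed-form inversion.)
δ = d·√(n/2) ⇒ n = 2(δ/d)² = 2 × (3.608 / 0.26)² = 385.12.
Rounding up, n = 386 per group.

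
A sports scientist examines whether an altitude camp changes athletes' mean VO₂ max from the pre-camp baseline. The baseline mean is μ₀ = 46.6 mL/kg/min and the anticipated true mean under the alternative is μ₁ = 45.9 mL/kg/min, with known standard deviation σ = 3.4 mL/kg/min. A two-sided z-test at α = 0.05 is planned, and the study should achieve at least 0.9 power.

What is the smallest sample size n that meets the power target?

Standardized effect: d = |μ₁ − μ₀| / σ = |45.9 − 46.6| / 3.4 = 0.2059
Set Φ(δ − 1.960) = 0.9; then δ − 1.960 = Φ⁻¹(0.9) = 1.282, giving δ = 3.242.
(Ignoring the negligible lower-tail rejection probability gives the usual closed-form inversion.)
δ = d·√n ⇒ n = (δ/d)² = (3.242 / 0.2059)² = 247.89.
Rounding up, n = 248.

n = 248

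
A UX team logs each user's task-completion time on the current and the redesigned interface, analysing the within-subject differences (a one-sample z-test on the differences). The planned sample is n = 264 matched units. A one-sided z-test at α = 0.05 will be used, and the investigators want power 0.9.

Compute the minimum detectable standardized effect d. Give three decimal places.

d ≈ 0.180

Need Φ(δ − 1.645) = 0.9, so δ = 1.645 + 1.282 = 2.926.
δ = d·√n ⇒ d = δ/√n = 2.926/√264 = 0.1801.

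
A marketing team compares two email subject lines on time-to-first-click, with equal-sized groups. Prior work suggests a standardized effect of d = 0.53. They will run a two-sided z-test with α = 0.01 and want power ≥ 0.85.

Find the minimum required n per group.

n = 93 per group

Set Φ(δ − 2.576) = 0.85; then δ − 2.576 = Φ⁻¹(0.85) = 1.036, giving δ = 3.612.
(The Φ(−δ − z_{α/2}) term is vanishingly small for δ > 0 and is dropped in the standard sample-size formula.)
δ = d·√(n/2) ⇒ n = 2(δ/d)² = 2 × (3.612 / 0.53)² = 92.90.
Round up to the next whole unit.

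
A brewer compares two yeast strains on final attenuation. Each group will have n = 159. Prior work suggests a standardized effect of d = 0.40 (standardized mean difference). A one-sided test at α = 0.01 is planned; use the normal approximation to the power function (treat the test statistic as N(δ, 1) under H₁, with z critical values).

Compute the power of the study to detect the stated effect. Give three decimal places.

Noncentrality parameter: δ = d·√(n/2) = 0.40 × √(159/2) = 3.5665
Critical value for a one-sided test at α = 0.01: z_α = 2.326.
Power = P(Z > 2.326 − δ) = Φ(1.240) = 0.8925.

Power ≈ 0.893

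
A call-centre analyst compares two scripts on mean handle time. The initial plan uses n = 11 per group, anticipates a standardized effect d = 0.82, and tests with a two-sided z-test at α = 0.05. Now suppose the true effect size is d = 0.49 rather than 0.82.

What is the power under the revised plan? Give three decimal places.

Power ≈ 0.210

With d = 0.49: δ = d·√(n/2) = 0.49 × √(11/2) = 1.1492. Critical value z_{0.025} = 1.960.
Revised power = Φ(δ − 1.960) + Φ(−δ − 1.960) = Φ(-0.811) + Φ(-3.109) = 0.2087 + 0.0009 = 0.2097.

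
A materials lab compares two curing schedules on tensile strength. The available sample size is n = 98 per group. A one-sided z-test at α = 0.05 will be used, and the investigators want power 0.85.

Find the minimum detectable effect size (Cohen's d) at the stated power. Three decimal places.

Required noncentrality: δ = z_{0.05} + z_{0.15} = 1.645 + 1.036 = 2.681.
δ = d·√(n/2) ⇒ d = δ/√(n/2) = 2.681/√(98/2) = 0.3830.

d ≈ 0.383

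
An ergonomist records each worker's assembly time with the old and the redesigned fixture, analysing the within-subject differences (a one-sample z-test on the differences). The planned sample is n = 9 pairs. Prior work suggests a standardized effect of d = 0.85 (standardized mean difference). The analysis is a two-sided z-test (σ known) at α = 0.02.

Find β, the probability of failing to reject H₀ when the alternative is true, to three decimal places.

Noncentrality parameter: δ = d·√n = 0.85 × √9 = 2.5500
Critical value for a two-sided test at α = 0.02: z_{α/2} = 2.326.
Power = Φ(δ − 2.326) + Φ(−δ − 2.326) = Φ(0.224) + Φ(-4.876) = 0.5885 + 0.0000 = 0.5885.
Type II error: β = 1 − power = 1 − 0.5885 = 0.4115.

β ≈ 0.412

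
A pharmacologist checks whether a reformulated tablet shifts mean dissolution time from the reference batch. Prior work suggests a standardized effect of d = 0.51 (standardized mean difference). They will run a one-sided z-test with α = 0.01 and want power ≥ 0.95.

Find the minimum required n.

Set Φ(δ − 2.326) = 0.95; then δ − 2.326 = Φ⁻¹(0.95) = 1.645, giving δ = 3.971.
δ = d·√n ⇒ n = (δ/d)² = (3.971 / 0.51)² = 60.63.
Rounding up, n = 61.

n = 61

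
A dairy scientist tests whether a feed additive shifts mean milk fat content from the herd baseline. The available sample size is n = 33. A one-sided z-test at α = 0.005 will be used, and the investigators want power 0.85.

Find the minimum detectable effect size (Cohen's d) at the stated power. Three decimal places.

d ≈ 0.629

Need Φ(δ − 2.576) = 0.85, so δ = 2.576 + 1.036 = 3.612.
δ = d·√n ⇒ d = δ/√n = 3.612/√33 = 0.6288.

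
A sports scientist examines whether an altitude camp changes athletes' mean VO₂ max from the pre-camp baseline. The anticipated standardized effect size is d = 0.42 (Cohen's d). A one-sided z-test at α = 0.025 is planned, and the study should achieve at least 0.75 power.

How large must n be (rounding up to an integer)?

For power 0.75 need Φ(δ − z_{0.025}) = 0.75, so δ = z_{0.025} + z_{0.25} = 1.960 + 0.674 = 2.634.
δ = d·√n ⇒ n = (δ/d)² = (2.634 / 0.42)² = 39.34.
Rounding up, n = 40.

n = 40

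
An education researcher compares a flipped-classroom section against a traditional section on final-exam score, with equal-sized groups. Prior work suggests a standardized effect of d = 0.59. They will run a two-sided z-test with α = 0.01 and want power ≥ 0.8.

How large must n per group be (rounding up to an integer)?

For power 0.8 need Φ(δ − z_{0.005}) = 0.8, so δ = z_{0.005} + z_{0.20} = 2.576 + 0.842 = 3.417.
(The Φ(−δ − z_{α/2}) term is vanishingly small for δ > 0 and is dropped in the standard sample-size formula.)
δ = d·√(n/2) ⇒ n = 2(δ/d)² = 2 × (3.417 / 0.59)² = 67.10.
Round up to the next whole unit.

n = 68 per group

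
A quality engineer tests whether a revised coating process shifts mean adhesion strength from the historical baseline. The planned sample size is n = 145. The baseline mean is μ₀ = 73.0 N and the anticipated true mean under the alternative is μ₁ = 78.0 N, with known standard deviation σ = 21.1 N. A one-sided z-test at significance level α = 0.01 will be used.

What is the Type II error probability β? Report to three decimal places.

Standardized effect: d = |μ₁ − μ₀| / σ = |78.0 − 73.0| / 21.1 = 0.2370
Noncentrality parameter: δ = d·√n = 0.2370 × √145 = 2.8535
One-sided α = 0.01 → critical value z_{0.01} = 2.326.
Power = P(Z > 2.326 − δ) = Φ(0.527) = 0.7009.
Type II error: β = 1 − power = 1 − 0.7009 = 0.2991.

β ≈ 0.299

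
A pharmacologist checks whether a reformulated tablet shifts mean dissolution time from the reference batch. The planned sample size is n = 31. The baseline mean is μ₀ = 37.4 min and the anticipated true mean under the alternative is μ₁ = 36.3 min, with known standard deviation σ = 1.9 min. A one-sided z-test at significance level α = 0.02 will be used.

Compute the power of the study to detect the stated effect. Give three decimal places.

Power ≈ 0.879

Standardized effect: d = |μ₁ − μ₀| / σ = |36.3 − 37.4| / 1.9 = 0.5789
Noncentrality parameter: δ = d·√n = 0.5789 × √31 = 3.2234
Critical value for a one-sided test at α = 0.02: z_α = 2.054.
Power = Φ(δ − 2.054) = Φ(1.170) = 0.8789.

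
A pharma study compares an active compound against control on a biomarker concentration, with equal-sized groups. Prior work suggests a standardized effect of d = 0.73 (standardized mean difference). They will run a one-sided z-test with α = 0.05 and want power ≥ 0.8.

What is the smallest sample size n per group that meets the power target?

For power 0.8 need Φ(δ − z_{0.05}) = 0.8, so δ = z_{0.05} + z_{0.20} = 1.645 + 0.842 = 2.486.
δ = d·√(n/2) ⇒ n = 2(δ/d)² = 2 × (2.486 / 0.73)² = 23.20.
Round up to the next whole unit.

n = 24 per group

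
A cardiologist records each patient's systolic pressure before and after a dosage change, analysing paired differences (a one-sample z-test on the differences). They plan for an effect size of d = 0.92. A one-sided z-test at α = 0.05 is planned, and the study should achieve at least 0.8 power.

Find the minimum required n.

n = 8

For power 0.8 need Φ(δ − z_{0.05}) = 0.8, so δ = z_{0.05} + z_{0.20} = 1.645 + 0.842 = 2.486.
δ = d·√n ⇒ n = (δ/d)² = (2.486 / 0.92)² = 7.30.
Rounding up, n = 8.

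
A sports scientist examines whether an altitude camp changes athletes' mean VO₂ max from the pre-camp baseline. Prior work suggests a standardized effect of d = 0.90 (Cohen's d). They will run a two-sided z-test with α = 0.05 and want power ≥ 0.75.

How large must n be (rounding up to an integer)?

Set Φ(δ − 1.960) = 0.75; then δ − 1.960 = Φ⁻¹(0.75) = 0.674, giving δ = 2.634.
(The Φ(−δ − z_{α/2}) term is vanishingly small for δ > 0 and is dropped in the standard sample-size formula.)
δ = d·√n ⇒ n = (δ/d)² = (2.634 / 0.90)² = 8.57.
Round up to the next whole unit.

n = 9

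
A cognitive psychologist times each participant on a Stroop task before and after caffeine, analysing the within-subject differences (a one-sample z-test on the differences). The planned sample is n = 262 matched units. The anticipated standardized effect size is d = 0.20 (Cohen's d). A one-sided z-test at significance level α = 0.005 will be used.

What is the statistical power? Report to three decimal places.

Power ≈ 0.746

Noncentrality parameter: δ = d·√n = 0.20 × √262 = 3.2373
Critical value for a one-sided test at α = 0.005: z_α = 2.576.
Power = P(Z > 2.576 − δ) = Φ(0.661) = 0.7458.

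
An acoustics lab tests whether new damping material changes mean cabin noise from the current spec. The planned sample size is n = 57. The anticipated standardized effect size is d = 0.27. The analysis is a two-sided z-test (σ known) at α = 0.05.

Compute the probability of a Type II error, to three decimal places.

β ≈ 0.469

Noncentrality parameter: δ = d·√n = 0.27 × √57 = 2.0385
Two-sided α = 0.05 → critical value z_{0.025} = 1.960.
Power = Φ(δ − 1.960) + Φ(−δ − 1.960) = Φ(0.078) + Φ(-3.998) = 0.5313 + 0.0000 = 0.5313.
Type II error: β = 1 − power = 1 − 0.5313 = 0.4687.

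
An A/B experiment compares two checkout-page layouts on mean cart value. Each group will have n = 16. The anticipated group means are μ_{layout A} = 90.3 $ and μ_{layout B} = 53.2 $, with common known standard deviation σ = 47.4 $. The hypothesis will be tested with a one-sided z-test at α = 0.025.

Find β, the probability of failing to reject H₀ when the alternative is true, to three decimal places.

Standardized effect: d = |μ_{layout A} − μ_{layout B}| / σ = |90.3 − 53.2| / 47.4 = 0.7827
Noncentrality parameter: δ = d·√(n/2) = 0.7827 × √(16/2) = 2.2138
Critical value for a one-sided test at α = 0.025: z_α = 1.960.
Power = Φ(δ − 1.960) = Φ(0.254) = 0.6002.
Type II error: β = 1 − power = 1 − 0.6002 = 0.3998.

β ≈ 0.400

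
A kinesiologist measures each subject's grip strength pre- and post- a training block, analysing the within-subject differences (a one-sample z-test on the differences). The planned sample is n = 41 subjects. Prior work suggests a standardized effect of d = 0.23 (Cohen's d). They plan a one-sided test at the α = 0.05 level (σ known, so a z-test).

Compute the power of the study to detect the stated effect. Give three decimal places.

Noncentrality parameter: δ = d·√n = 0.23 × √41 = 1.4727
One-sided α = 0.05 → critical value z_{0.05} = 1.645.
Power = Φ(δ − 1.645) = Φ(-0.172) = 0.4317.

Power ≈ 0.432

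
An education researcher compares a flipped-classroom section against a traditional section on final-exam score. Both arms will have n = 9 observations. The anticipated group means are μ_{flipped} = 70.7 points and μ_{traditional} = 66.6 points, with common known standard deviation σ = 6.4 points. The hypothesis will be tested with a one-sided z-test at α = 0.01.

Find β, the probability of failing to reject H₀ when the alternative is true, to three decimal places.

β ≈ 0.833

Standardized effect: d = |μ_{flipped} − μ_{traditional}| / σ = |70.7 − 66.6| / 6.4 = 0.6406
Noncentrality parameter: δ = d·√(n/2) = 0.6406 × √(9/2) = 1.3590
One-sided α = 0.01 → critical value z_{0.01} = 2.326.
Power = Φ(δ − 2.326) = Φ(-0.967) = 0.1667.
Type II error: β = 1 − power = 1 − 0.1667 = 0.8333.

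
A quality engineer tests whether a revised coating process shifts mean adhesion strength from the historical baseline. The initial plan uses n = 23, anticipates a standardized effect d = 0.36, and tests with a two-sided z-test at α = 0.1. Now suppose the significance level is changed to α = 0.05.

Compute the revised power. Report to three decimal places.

δ = d·√n = 0.36 × √23 = 1.7265 (unchanged). New critical value: z_{0.025} = 1.960.
Revised power = Φ(δ − 1.960) + Φ(−δ − 1.960) = Φ(-0.233) + Φ(-3.686) = 0.4077 + 0.0001 = 0.4078.

Power ≈ 0.408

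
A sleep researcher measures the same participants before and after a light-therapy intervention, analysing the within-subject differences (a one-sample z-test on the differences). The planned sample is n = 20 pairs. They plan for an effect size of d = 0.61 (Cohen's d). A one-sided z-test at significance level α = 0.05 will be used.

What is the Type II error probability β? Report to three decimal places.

Noncentrality parameter: δ = d·√n = 0.61 × √20 = 2.7280
One-sided α = 0.05 → critical value z_{0.05} = 1.645.
Power = P(Z > 1.645 − δ) = Φ(1.083) = 0.8606.
Type II error: β = 1 − power = 1 − 0.8606 = 0.1394.

β ≈ 0.139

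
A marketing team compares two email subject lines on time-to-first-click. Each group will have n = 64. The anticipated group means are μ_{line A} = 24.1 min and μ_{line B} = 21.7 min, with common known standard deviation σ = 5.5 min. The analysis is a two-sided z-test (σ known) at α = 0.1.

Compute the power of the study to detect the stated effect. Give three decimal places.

Standardized effect: d = |μ_{line A} − μ_{line B}| / σ = |24.1 − 21.7| / 5.5 = 0.4364
Noncentrality parameter: δ = d·√(n/2) = 0.4364 × √(64/2) = 2.4684
Critical value for a two-sided test at α = 0.1: z_{α/2} = 1.645.
Power = Φ(δ − 1.645) + Φ(−δ − 1.645) = Φ(0.824) + Φ(-4.113) = 0.7949 + 0.0000 = 0.7949.

Power ≈ 0.795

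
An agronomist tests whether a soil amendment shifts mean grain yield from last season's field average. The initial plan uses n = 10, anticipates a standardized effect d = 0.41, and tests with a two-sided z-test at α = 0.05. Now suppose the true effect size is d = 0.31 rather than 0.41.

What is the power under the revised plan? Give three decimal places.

With d = 0.31: δ = d·√n = 0.31 × √10 = 0.9803. Critical value z_{0.025} = 1.960.
Revised power = Φ(δ − 1.960) + Φ(−δ − 1.960) = Φ(-0.980) + Φ(-2.940) = 0.1636 + 0.0016 = 0.1653.

Power ≈ 0.165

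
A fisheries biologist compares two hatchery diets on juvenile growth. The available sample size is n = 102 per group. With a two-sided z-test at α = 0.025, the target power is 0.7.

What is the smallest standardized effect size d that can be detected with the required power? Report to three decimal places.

d ≈ 0.387

Required noncentrality: δ = z_{0.0125} + z_{0.30} = 2.241 + 0.524 = 2.766.
(The second rejection-region term Φ(−δ − z_{α/2}) is negligible and dropped.)
δ = d·√(n/2) ⇒ d = δ/√(n/2) = 2.766/√(102/2) = 0.3873.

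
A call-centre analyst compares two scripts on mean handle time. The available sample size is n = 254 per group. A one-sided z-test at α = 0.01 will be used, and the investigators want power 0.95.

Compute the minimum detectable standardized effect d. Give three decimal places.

Required noncentrality: δ = z_{0.01} + z_{0.05} = 2.326 + 1.645 = 3.971.
δ = d·√(n/2) ⇒ d = δ/√(n/2) = 3.971/√(254/2) = 0.3524.

d ≈ 0.352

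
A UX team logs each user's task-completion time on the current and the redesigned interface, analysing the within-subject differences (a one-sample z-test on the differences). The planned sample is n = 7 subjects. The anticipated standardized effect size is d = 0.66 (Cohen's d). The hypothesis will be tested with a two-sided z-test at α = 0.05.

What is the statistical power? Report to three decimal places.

Power ≈ 0.415

Noncentrality parameter: δ = d·√n = 0.66 × √7 = 1.7462
Critical value for a two-sided test at α = 0.05: z_{α/2} = 1.960.
Power = Φ(δ − 1.960) + Φ(−δ − 1.960) = Φ(-0.214) + Φ(-3.706) = 0.4154 + 0.0001 = 0.4155.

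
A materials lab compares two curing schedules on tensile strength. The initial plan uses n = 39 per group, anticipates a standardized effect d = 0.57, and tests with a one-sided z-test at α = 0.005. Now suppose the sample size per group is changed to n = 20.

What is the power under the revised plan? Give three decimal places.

Power ≈ 0.220

With n = 20 per group: δ = d·√(n/2) = 0.57 × √(20/2) = 1.8025. Critical value z_{0.005} = 2.576.
Revised power = P(Z > 2.576 − δ) = Φ(-0.773) = 0.2197.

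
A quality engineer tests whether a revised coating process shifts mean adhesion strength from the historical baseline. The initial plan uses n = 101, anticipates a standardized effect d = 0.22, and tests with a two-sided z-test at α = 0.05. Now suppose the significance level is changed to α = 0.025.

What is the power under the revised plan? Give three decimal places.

Power ≈ 0.488

δ = d·√n = 0.22 × √101 = 2.2110 (unchanged). New critical value: z_{0.0125} = 2.241.
Revised power = Φ(δ − 2.241) + Φ(−δ − 2.241) = Φ(-0.030) + Φ(-4.452) = 0.4879 + 0.0000 = 0.4879.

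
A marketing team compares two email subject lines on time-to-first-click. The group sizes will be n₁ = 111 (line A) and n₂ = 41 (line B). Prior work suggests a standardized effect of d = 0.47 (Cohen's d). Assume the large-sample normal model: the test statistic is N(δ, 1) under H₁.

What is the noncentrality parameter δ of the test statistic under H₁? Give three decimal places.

δ = d / √(1/n₁ + 1/n₂) = 0.47 / √(1/111 + 1/41) = 2.5718

δ ≈ 2.572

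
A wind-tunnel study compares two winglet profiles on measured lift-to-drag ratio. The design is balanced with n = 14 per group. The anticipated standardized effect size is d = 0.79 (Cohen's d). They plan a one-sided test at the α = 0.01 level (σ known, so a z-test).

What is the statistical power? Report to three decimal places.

Noncentrality parameter: δ = d·√(n/2) = 0.79 × √(14/2) = 2.0901
Critical value for a one-sided test at α = 0.01: z_α = 2.326.
Power = P(Z > 2.326 − δ) = Φ(-0.236) = 0.4066.

Power ≈ 0.407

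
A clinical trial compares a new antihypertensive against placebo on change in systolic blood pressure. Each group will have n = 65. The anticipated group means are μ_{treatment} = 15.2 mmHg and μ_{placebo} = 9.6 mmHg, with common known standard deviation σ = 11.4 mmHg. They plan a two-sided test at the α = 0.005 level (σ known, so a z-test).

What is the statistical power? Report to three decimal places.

Power ≈ 0.497

Standardized effect: d = |μ_{treatment} − μ_{placebo}| / σ = |15.2 − 9.6| / 11.4 = 0.4912
Noncentrality parameter: δ = d·√(n/2) = 0.4912 × √(65/2) = 2.8004
Two-sided α = 0.005 → critical value z_{0.0025} = 2.807.
Power = Φ(δ − 2.807) + Φ(−δ − 2.807) = Φ(-0.007) + Φ(-5.607) = 0.4974 + 0.0000 = 0.4974.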